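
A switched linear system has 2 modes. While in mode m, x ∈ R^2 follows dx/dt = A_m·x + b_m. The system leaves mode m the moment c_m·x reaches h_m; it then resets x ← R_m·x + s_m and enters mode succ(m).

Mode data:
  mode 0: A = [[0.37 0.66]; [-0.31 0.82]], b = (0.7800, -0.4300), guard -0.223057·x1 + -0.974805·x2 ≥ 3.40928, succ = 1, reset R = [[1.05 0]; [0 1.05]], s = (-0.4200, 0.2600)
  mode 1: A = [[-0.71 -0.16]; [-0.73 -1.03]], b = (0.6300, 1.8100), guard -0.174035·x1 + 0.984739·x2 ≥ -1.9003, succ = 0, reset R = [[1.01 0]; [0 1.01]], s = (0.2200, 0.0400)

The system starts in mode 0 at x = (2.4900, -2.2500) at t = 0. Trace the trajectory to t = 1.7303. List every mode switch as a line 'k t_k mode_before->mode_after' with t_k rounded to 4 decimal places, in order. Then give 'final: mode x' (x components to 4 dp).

Mode 0: guard c·x = 3.4093 hit at Δt = 0.4783 (t = 0.4783), x⁻ = (2.3244, -4.0293) → reset → x⁺ = (2.0206, -3.9707), jump to mode 1
Mode 1: guard c·x = -1.9003 hit at Δt = 0.7503 (t = 1.2286), x⁻ = (1.7899, -1.6134) → reset → x⁺ = (2.0278, -1.5896), jump to mode 0
Mode 0: flow for 0.5017 to horizon, guard not reached → x = (2.0513, -3.0653)

1 0.4783 0->1
2 1.2286 1->0
final: 0 2.0513 -3.0653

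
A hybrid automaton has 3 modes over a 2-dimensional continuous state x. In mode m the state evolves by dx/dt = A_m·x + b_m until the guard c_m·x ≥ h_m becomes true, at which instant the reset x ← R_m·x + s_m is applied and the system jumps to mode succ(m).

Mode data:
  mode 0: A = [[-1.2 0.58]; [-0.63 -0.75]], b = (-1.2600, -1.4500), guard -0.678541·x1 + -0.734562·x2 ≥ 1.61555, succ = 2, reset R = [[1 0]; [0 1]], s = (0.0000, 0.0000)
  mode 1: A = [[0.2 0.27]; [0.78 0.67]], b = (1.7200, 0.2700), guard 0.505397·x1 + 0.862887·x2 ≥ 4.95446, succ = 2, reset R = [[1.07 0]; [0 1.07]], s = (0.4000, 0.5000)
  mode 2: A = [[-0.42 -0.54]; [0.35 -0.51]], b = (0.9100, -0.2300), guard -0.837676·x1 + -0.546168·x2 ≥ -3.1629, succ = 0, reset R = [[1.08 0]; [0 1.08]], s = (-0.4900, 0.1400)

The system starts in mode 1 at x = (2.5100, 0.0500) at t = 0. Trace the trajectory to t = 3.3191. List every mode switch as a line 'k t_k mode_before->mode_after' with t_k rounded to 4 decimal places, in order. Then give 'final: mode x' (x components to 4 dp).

1 0.7682 1->2
2 2.2152 2->0
final: 0 -0.0183 -0.0713

Mode 1: guard c·x = 4.9545 hit at Δt = 0.7682 (t = 0.7682), x⁻ = (4.6393, 3.0245) → reset → x⁺ = (5.3640, 3.7362), jump to mode 2
Mode 2: guard c·x = -3.1629 hit at Δt = 1.4470 (t = 2.2152), x⁻ = (2.0066, 2.7134) → reset → x⁺ = (1.6772, 3.0705), jump to mode 0
Mode 0: flow for 1.1039 to horizon, guard not reached → x = (-0.0183, -0.0713)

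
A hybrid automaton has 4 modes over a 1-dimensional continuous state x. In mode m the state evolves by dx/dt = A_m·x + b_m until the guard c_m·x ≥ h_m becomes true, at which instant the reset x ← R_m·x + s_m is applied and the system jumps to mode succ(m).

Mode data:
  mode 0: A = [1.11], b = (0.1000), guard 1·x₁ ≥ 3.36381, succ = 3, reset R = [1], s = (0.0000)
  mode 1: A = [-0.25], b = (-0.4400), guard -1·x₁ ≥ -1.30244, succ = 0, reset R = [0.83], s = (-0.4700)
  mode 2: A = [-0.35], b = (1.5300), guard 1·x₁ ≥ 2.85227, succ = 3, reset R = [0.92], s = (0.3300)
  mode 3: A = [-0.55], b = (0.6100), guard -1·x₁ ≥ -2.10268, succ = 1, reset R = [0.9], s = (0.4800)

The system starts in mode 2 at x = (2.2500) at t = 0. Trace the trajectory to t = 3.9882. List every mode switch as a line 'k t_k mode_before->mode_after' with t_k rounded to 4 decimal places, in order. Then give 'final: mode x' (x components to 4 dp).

1 0.9541 2->3
2 2.0794 3->1
3 3.2780 1->0
final: 0 1.4522

Mode 2: guard c·x = 2.8523 hit at Δt = 0.9541 (t = 0.9541), x⁻ = (2.8523) → reset → x⁺ = (2.9541), jump to mode 3
Mode 3: guard c·x = -2.1027 hit at Δt = 1.1253 (t = 2.0794), x⁻ = (2.1027) → reset → x⁺ = (2.3724), jump to mode 1
Mode 1: guard c·x = -1.3024 hit at Δt = 1.1986 (t = 3.2780), x⁻ = (1.3024) → reset → x⁺ = (0.6110), jump to mode 0
Mode 0: flow for 0.7102 to horizon, guard not reached → x = (1.4522)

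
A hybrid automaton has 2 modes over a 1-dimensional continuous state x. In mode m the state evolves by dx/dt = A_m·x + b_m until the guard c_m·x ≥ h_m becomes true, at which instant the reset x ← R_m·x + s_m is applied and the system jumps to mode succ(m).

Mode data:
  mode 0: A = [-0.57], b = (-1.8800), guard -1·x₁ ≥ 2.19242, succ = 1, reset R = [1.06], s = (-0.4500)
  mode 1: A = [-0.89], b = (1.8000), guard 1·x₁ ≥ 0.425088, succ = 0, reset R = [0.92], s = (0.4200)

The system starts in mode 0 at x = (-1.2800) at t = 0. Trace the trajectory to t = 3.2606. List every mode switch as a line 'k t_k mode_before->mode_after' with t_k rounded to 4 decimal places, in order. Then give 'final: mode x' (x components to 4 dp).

1 1.0555 0->1
2 2.2909 1->0
final: 0 -0.9338

Mode 0: guard c·x = 2.1924 hit at Δt = 1.0555 (t = 1.0555), x⁻ = (-2.1924) → reset → x⁺ = (-2.7740), jump to mode 1
Mode 1: guard c·x = 0.4251 hit at Δt = 1.2354 (t = 2.2909), x⁻ = (0.4251) → reset → x⁺ = (0.8111), jump to mode 0
Mode 0: flow for 0.9697 to horizon, guard not reached → x = (-0.9338)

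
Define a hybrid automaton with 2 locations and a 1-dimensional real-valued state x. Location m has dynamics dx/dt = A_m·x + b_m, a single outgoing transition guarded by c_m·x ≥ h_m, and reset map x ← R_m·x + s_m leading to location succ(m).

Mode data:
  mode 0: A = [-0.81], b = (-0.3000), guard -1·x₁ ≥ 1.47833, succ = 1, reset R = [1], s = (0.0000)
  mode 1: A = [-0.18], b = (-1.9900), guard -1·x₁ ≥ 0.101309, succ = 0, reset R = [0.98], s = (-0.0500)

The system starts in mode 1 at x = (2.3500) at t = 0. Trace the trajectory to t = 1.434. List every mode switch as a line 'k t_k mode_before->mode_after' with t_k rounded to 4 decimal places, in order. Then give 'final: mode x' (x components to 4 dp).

Mode 1: guard c·x = 0.1013 hit at Δt = 1.1219 (t = 1.1219), x⁻ = (-0.1013) → reset → x⁺ = (-0.1493), jump to mode 0
Mode 0: flow for 0.3121 to horizon, guard not reached → x = (-0.1987)

1 1.1219 1->0
final: 0 -0.1987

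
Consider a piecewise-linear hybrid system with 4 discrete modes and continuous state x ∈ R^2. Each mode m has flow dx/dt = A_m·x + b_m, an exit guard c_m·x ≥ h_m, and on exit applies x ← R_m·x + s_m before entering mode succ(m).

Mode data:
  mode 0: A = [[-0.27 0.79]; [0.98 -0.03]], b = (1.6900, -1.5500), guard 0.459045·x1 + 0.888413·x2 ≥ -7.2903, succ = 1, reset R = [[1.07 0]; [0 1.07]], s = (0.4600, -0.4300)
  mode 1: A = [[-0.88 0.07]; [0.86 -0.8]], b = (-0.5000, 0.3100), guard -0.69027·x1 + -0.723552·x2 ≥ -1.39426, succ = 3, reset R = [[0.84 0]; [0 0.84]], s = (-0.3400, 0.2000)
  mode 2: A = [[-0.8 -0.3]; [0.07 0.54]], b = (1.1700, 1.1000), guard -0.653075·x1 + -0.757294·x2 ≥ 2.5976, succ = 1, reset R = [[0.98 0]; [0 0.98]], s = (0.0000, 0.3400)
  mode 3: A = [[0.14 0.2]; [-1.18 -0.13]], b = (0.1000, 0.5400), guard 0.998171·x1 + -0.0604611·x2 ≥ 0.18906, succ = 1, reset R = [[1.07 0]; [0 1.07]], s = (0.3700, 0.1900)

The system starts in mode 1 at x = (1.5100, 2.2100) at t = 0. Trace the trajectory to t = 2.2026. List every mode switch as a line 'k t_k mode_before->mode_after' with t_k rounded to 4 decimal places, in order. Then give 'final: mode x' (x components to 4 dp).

Mode 1: guard c·x = -1.3943 hit at Δt = 1.0860 (t = 1.0860), x⁻ = (0.3245, 1.6174) → reset → x⁺ = (-0.0674, 1.5586), jump to mode 3
Mode 3: guard c·x = 0.1891 hit at Δt = 0.8043 (t = 1.8903), x⁻ = (0.2934, 1.7165) → reset → x⁺ = (0.6839, 2.0267), jump to mode 1
Mode 1: flow for 0.3123 to horizon, guard not reached → x = (0.4195, 1.7928)

1 1.0860 1->3
2 1.8903 3->1
final: 1 0.4195 1.7928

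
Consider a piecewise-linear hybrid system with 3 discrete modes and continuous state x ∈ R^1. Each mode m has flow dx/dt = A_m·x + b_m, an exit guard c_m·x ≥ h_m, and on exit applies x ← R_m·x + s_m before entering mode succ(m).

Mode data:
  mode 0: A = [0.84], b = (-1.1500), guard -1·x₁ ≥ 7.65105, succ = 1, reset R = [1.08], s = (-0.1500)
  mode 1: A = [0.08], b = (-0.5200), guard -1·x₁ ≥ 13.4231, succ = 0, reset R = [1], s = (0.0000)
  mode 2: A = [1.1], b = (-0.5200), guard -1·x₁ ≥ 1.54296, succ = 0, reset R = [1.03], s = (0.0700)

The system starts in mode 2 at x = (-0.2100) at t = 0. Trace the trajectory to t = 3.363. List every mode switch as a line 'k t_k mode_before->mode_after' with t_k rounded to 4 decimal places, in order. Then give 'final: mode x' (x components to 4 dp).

Mode 2: guard c·x = 1.5430 hit at Δt = 0.9842 (t = 0.9842), x⁻ = (-1.5430) → reset → x⁺ = (-1.5192), jump to mode 0
Mode 0: guard c·x = 7.6510 hit at Δt = 1.3557 (t = 2.3399), x⁻ = (-7.6511) → reset → x⁺ = (-8.4131), jump to mode 1
Mode 1: flow for 1.0231 to horizon, guard not reached → x = (-9.6851)

1 0.9842 2->0
2 2.3399 0->1
final: 1 -9.6851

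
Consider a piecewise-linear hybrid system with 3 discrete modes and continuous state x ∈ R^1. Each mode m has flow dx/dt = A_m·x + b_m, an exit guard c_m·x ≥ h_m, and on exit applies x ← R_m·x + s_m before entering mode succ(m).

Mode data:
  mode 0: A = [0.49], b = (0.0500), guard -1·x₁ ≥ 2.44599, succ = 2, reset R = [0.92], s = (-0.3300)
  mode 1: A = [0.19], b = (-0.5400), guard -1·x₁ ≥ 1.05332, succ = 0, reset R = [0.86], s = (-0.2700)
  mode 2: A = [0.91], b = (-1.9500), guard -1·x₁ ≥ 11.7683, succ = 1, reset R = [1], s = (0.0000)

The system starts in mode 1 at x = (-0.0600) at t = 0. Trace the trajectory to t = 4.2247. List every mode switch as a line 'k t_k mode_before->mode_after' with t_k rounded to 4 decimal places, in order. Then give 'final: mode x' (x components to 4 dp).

1 1.5493 1->0
2 3.1424 0->2
final: 2 -10.5036

Mode 1: guard c·x = 1.0533 hit at Δt = 1.5493 (t = 1.5493), x⁻ = (-1.0533) → reset → x⁺ = (-1.1759), jump to mode 0
Mode 0: guard c·x = 2.4460 hit at Δt = 1.5931 (t = 3.1424), x⁻ = (-2.4460) → reset → x⁺ = (-2.5803), jump to mode 2
Mode 2: flow for 1.0823 to horizon, guard not reached → x = (-10.5036)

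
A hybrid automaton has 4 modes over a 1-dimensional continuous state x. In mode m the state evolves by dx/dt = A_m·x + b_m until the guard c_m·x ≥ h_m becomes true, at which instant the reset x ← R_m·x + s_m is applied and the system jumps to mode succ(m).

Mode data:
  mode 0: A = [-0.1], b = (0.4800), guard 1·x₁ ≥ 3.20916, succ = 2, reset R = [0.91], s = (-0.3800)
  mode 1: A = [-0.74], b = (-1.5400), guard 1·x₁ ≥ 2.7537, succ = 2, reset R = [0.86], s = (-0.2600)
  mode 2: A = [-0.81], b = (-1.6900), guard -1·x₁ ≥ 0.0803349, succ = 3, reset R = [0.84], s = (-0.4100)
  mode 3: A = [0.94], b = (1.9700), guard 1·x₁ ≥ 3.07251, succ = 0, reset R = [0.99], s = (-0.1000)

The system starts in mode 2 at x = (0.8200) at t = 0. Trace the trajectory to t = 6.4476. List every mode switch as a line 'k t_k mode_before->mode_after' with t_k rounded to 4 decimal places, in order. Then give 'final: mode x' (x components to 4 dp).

1 0.4577 2->3
2 1.6930 3->0
3 3.2465 0->2
4 4.2782 2->3
5 5.5135 3->0
final: 0 3.1075

Mode 2: guard c·x = 0.0803 hit at Δt = 0.4577 (t = 0.4577), x⁻ = (-0.0803) → reset → x⁺ = (-0.4775), jump to mode 3
Mode 3: guard c·x = 3.0725 hit at Δt = 1.2353 (t = 1.6930), x⁻ = (3.0725) → reset → x⁺ = (2.9418), jump to mode 0
Mode 0: guard c·x = 3.2092 hit at Δt = 1.5535 (t = 3.2465), x⁻ = (3.2092) → reset → x⁺ = (2.5403), jump to mode 2
Mode 2: guard c·x = 0.0803 hit at Δt = 1.0317 (t = 4.2782), x⁻ = (-0.0803) → reset → x⁺ = (-0.4775), jump to mode 3
Mode 3: guard c·x = 3.0725 hit at Δt = 1.2353 (t = 5.5135), x⁻ = (3.0725) → reset → x⁺ = (2.9418), jump to mode 0
Mode 0: flow for 0.9341 to horizon, guard not reached → x = (3.1075)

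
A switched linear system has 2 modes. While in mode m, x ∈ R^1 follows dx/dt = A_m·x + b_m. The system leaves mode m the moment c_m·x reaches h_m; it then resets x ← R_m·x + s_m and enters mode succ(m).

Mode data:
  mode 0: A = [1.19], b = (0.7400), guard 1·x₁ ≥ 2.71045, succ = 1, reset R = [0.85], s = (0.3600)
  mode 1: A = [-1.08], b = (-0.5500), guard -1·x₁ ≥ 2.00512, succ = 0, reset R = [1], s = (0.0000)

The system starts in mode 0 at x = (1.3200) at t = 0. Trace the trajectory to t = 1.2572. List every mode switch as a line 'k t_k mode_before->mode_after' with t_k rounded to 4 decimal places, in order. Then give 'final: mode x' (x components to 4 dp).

Mode 0: guard c·x = 2.7104 hit at Δt = 0.4538 (t = 0.4538), x⁻ = (2.7104) → reset → x⁺ = (2.6639), jump to mode 1
Mode 1: flow for 0.8034 to horizon, guard not reached → x = (0.8232)

1 0.4538 0->1
final: 1 0.8232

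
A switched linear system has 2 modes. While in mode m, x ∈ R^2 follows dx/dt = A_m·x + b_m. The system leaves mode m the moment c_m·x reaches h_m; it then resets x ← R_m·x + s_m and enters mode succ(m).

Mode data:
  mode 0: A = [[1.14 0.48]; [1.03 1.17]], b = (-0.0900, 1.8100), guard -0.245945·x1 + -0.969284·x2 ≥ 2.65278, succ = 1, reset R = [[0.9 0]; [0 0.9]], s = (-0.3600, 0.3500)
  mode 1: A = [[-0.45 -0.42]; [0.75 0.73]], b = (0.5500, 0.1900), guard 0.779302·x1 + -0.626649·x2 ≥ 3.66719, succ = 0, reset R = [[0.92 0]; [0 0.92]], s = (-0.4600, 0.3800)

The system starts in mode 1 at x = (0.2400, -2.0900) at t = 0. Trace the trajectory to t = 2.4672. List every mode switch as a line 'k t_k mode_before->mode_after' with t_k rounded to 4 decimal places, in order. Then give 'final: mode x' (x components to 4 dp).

1 1.3344 1->0
2 2.1072 0->1
final: 1 1.2027 -2.7419

Mode 1: guard c·x = 3.6672 hit at Δt = 1.3344 (t = 1.3344), x⁻ = (1.8988, -3.4907) → reset → x⁺ = (1.2869, -2.8314), jump to mode 0
Mode 0: guard c·x = 2.6528 hit at Δt = 0.7728 (t = 2.1072), x⁻ = (1.2623, -3.0571) → reset → x⁺ = (0.7761, -2.4014), jump to mode 1
Mode 1: flow for 0.3600 to horizon, guard not reached → x = (1.2027, -2.7419)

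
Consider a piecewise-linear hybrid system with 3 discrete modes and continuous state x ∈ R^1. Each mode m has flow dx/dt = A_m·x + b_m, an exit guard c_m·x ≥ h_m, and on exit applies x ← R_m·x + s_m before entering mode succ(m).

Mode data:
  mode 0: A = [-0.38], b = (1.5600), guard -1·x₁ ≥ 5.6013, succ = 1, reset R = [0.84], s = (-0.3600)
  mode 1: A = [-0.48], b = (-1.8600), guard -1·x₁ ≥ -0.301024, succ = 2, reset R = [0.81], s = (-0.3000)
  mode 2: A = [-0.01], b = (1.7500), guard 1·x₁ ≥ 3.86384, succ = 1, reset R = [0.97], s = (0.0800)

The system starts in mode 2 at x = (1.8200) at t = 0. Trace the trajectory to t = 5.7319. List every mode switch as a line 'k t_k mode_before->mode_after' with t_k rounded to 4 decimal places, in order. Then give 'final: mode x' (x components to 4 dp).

1 1.1872 2->1
2 2.4627 1->2
3 4.7274 2->1
final: 1 0.8813

Mode 2: guard c·x = 3.8638 hit at Δt = 1.1872 (t = 1.1872), x⁻ = (3.8638) → reset → x⁺ = (3.8279), jump to mode 1
Mode 1: guard c·x = -0.3010 hit at Δt = 1.2755 (t = 2.4627), x⁻ = (0.3010) → reset → x⁺ = (-0.0562), jump to mode 2
Mode 2: guard c·x = 3.8638 hit at Δt = 2.2647 (t = 4.7274), x⁻ = (3.8638) → reset → x⁺ = (3.8279), jump to mode 1
Mode 1: flow for 1.0045 to horizon, guard not reached → x = (0.8813)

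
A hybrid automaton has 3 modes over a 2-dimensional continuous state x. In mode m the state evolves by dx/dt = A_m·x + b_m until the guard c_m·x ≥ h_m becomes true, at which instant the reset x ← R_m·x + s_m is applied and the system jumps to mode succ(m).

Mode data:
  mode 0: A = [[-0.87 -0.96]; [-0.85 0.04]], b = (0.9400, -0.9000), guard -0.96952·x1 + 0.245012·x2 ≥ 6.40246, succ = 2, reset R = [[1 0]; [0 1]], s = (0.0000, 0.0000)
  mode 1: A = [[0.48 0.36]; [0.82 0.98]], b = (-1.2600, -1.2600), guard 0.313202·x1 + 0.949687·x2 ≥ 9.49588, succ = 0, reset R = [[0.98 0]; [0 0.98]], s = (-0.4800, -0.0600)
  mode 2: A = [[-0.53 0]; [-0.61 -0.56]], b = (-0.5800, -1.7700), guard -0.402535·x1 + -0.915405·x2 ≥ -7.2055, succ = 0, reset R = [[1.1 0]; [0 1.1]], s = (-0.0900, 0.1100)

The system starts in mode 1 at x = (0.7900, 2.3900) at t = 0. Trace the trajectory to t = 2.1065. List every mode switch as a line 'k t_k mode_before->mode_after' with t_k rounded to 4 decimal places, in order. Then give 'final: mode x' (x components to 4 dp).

1 1.5181 1->0
final: 0 -2.2908 8.8271

Mode 1: guard c·x = 9.4959 hit at Δt = 1.5181 (t = 1.5181), x⁻ = (2.4134, 9.2030) → reset → x⁺ = (1.8852, 8.9590), jump to mode 0
Mode 0: flow for 0.5884 to horizon, guard not reached → x = (-2.2908, 8.8271)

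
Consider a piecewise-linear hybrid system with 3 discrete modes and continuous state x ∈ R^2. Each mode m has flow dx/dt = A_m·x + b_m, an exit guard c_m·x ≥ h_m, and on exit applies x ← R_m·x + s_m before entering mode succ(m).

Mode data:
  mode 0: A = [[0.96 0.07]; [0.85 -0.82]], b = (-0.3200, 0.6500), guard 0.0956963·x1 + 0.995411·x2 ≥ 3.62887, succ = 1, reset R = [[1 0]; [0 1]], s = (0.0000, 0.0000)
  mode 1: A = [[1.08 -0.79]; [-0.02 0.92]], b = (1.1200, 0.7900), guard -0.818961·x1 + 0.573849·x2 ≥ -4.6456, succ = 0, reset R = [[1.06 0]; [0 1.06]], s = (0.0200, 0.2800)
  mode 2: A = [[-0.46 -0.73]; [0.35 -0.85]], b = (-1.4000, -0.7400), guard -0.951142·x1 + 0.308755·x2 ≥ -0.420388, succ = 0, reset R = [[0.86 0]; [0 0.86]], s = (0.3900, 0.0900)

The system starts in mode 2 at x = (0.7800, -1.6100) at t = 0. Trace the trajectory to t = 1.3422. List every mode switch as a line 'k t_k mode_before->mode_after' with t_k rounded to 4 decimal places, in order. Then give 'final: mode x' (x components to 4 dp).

1 1.0394 2->0
final: 0 0.4985 -0.3716

Mode 2: guard c·x = -0.4204 hit at Δt = 1.0394 (t = 1.0394), x⁻ = (0.0907, -1.0821) → reset → x⁺ = (0.4680, -0.8406), jump to mode 0
Mode 0: flow for 0.3028 to horizon, guard not reached → x = (0.4985, -0.3716)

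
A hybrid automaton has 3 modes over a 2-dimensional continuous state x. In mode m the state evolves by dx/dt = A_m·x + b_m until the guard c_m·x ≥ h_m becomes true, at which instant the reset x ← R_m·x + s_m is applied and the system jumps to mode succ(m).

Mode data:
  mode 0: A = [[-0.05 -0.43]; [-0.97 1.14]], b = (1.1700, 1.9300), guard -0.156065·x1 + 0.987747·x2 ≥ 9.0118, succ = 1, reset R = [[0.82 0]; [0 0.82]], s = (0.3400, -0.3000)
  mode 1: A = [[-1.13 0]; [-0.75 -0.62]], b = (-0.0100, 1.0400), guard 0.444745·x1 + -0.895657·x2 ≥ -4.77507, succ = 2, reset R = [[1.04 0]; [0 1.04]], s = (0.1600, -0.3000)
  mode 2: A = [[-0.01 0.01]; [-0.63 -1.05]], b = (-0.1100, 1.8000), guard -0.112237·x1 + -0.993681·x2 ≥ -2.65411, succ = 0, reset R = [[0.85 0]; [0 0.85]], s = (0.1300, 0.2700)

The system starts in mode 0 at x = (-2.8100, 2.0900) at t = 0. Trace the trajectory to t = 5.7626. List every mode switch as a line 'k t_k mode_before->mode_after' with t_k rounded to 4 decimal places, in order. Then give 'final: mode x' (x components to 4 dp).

Mode 0: guard c·x = 9.0118 hit at Δt = 0.6265 (t = 0.6265), x⁻ = (-3.3156, 8.5997) → reset → x⁺ = (-2.3788, 6.7518), jump to mode 1
Mode 1: guard c·x = -4.7751 hit at Δt = 1.1091 (t = 1.7356), x⁻ = (-0.6856, 4.9909) → reset → x⁺ = (-0.5531, 4.8905), jump to mode 2
Mode 2: guard c·x = -2.6541 hit at Δt = 1.3736 (t = 3.1092), x⁻ = (-0.6470, 2.7441) → reset → x⁺ = (-0.4200, 2.6025), jump to mode 0
Mode 0: guard c·x = 9.0118 hit at Δt = 0.7370 (t = 3.8462), x⁻ = (-1.2089, 8.9326) → reset → x⁺ = (-0.6513, 7.0247), jump to mode 1
Mode 1: guard c·x = -4.7751 hit at Δt = 0.7681 (t = 4.6143), x⁻ = (-0.2786, 5.1930) → reset → x⁺ = (-0.1297, 5.1008), jump to mode 2
Mode 2: flow for 1.1483 to horizon, guard not reached → x = (-0.2114, 2.8027)

1 0.6265 0->1
2 1.7356 1->2
3 3.1092 2->0
4 3.8462 0->1
5 4.6143 1->2
final: 2 -0.2114 2.8027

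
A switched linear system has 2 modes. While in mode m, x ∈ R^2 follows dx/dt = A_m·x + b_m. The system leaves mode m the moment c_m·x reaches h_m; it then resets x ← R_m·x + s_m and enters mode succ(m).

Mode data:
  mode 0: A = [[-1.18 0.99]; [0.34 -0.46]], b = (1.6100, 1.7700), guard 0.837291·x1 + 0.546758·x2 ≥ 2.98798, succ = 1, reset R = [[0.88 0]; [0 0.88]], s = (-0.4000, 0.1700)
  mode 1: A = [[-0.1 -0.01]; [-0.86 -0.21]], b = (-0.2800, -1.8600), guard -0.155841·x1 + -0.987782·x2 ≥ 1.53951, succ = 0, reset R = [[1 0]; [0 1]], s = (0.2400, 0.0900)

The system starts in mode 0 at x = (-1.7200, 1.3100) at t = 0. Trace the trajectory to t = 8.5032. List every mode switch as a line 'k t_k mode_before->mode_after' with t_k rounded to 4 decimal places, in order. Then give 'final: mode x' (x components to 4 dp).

1 1.2004 0->1
2 2.6909 1->0
3 4.5967 0->1
4 5.8932 1->0
5 7.7748 0->1
final: 1 1.1950 -0.2640

Mode 0: guard c·x = 2.9880 hit at Δt = 1.2004 (t = 1.2004), x⁻ = (1.8995, 2.5560) → reset → x⁺ = (1.2716, 2.4193), jump to mode 1
Mode 1: guard c·x = 1.5395 hit at Δt = 1.4905 (t = 2.6909), x⁻ = (0.7056, -1.6699) → reset → x⁺ = (0.9456, -1.5799), jump to mode 0
Mode 0: guard c·x = 2.9880 hit at Δt = 1.9058 (t = 4.5967), x⁻ = (2.1532, 2.1676) → reset → x⁺ = (1.4948, 2.0775), jump to mode 1
Mode 1: guard c·x = 1.5395 hit at Δt = 1.2965 (t = 5.8932), x⁻ = (0.9724, -1.7120) → reset → x⁺ = (1.2124, -1.6220), jump to mode 0
Mode 0: guard c·x = 2.9880 hit at Δt = 1.8815 (t = 7.7748), x⁻ = (2.1627, 2.1530) → reset → x⁺ = (1.5032, 2.0646), jump to mode 1
Mode 1: flow for 0.7284 to horizon, guard not reached → x = (1.1950, -0.2640)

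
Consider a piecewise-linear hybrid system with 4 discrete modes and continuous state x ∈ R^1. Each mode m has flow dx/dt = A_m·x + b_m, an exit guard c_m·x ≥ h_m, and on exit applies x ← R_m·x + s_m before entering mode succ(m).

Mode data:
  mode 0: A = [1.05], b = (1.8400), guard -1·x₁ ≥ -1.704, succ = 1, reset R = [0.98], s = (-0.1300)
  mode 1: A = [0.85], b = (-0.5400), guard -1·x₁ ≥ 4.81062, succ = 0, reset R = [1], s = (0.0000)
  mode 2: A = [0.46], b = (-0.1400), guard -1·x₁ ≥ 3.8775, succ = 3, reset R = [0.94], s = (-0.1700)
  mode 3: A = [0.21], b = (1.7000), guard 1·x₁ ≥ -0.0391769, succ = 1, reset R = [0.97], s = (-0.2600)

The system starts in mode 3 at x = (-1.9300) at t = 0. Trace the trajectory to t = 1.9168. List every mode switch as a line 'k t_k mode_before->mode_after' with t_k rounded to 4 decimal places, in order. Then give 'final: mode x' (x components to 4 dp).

Mode 3: guard c·x = -0.0392 hit at Δt = 1.2738 (t = 1.2738), x⁻ = (-0.0392) → reset → x⁺ = (-0.2980), jump to mode 1
Mode 1: flow for 0.6430 to horizon, guard not reached → x = (-0.9768)

1 1.2738 3->1
final: 1 -0.9768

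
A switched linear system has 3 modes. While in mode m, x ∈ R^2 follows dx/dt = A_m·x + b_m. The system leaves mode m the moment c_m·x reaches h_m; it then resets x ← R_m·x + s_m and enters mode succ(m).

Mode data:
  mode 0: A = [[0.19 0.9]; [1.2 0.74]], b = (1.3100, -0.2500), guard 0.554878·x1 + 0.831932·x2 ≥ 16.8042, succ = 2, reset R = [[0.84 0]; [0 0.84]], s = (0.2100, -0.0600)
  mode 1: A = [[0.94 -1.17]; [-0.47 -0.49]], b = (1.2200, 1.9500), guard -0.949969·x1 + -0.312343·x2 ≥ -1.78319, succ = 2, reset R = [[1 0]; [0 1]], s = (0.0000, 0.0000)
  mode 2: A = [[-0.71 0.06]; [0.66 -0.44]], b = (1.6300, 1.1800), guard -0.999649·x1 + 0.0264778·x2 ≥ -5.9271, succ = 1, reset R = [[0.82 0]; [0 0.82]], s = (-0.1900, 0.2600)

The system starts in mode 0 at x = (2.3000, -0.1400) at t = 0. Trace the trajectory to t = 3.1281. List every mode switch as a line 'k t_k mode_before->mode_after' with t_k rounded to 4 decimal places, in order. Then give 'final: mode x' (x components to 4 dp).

1 1.4480 0->2
2 2.4776 2->1
final: 1 0.9570 7.6279

Mode 0: guard c·x = 16.8042 hit at Δt = 1.4480 (t = 1.4480), x⁻ = (10.9891, 12.8695) → reset → x⁺ = (9.4409, 10.7504), jump to mode 2
Mode 2: guard c·x = -5.9271 hit at Δt = 1.0296 (t = 2.4776), x⁻ = (6.2450, 11.9236) → reset → x⁺ = (4.9309, 10.0373), jump to mode 1
Mode 1: flow for 0.6505 to horizon, guard not reached → x = (0.9570, 7.6279)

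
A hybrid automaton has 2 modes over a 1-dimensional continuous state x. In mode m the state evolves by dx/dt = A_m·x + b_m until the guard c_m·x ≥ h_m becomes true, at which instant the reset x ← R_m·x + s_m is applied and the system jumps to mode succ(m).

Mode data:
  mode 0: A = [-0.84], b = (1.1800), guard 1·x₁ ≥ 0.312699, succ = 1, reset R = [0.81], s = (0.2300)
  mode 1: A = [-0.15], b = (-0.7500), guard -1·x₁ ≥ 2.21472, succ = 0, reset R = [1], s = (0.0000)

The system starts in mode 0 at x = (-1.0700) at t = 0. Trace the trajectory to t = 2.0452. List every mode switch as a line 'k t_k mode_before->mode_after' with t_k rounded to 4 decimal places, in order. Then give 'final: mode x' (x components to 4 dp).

Mode 0: guard c·x = 0.3127 hit at Δt = 0.9739 (t = 0.9739), x⁻ = (0.3127) → reset → x⁺ = (0.4833), jump to mode 1
Mode 1: flow for 1.0713 to horizon, guard not reached → x = (-0.3307)

1 0.9739 0->1
final: 1 -0.3307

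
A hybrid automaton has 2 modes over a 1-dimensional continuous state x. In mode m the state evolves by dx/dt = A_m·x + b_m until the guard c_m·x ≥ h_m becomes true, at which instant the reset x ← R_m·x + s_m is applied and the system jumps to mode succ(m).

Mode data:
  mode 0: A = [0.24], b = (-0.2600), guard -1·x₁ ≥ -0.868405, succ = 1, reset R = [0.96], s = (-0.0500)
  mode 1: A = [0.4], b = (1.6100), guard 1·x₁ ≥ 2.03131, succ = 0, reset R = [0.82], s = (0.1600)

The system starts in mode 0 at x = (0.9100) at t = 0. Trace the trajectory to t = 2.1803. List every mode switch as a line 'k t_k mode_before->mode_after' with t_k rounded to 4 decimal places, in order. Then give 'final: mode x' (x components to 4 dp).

Mode 0: guard c·x = -0.8684 hit at Δt = 0.8962 (t = 0.8962), x⁻ = (0.8684) → reset → x⁺ = (0.7837), jump to mode 1
Mode 1: guard c·x = 2.0313 hit at Δt = 0.5767 (t = 1.4729), x⁻ = (2.0313) → reset → x⁺ = (1.8257), jump to mode 0
Mode 0: flow for 0.7074 to horizon, guard not reached → x = (1.9630)

1 0.8962 0->1
2 1.4729 1->0
final: 0 1.9630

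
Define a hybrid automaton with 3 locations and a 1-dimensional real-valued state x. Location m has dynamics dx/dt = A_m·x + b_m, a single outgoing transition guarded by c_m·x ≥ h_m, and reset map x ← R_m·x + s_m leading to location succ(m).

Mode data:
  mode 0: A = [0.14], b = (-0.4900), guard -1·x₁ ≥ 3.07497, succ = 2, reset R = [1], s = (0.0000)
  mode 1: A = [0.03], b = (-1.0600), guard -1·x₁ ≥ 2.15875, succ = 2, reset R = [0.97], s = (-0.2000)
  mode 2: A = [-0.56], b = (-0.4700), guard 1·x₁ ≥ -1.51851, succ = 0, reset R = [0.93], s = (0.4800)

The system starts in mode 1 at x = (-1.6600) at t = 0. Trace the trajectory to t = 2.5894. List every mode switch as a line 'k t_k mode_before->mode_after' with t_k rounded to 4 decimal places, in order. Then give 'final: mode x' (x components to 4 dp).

1 0.4464 1->2
2 1.8064 2->0
final: 0 -1.4457

Mode 1: guard c·x = 2.1587 hit at Δt = 0.4464 (t = 0.4464), x⁻ = (-2.1587) → reset → x⁺ = (-2.2940), jump to mode 2
Mode 2: guard c·x = -1.5185 hit at Δt = 1.3600 (t = 1.8064), x⁻ = (-1.5185) → reset → x⁺ = (-0.9322), jump to mode 0
Mode 0: flow for 0.7830 to horizon, guard not reached → x = (-1.4457)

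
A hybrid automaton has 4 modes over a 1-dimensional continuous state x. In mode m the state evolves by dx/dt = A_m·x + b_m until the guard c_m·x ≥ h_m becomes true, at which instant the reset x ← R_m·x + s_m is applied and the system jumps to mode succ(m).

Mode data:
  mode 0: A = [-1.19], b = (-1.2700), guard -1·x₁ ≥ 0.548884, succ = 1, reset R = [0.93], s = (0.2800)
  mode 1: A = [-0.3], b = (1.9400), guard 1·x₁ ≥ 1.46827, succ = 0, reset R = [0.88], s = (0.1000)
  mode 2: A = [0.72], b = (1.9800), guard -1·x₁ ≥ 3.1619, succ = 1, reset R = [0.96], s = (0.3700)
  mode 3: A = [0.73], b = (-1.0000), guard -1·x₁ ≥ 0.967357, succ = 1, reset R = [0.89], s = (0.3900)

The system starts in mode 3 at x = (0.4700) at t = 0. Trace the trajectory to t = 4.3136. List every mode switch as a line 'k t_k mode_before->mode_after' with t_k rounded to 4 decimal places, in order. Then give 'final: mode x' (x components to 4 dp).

Mode 3: guard c·x = 0.9674 hit at Δt = 1.3075 (t = 1.3075), x⁻ = (-0.9674) → reset → x⁺ = (-0.4709), jump to mode 1
Mode 1: guard c·x = 1.4683 hit at Δt = 1.0928 (t = 2.4003), x⁻ = (1.4683) → reset → x⁺ = (1.3921), jump to mode 0
Mode 0: guard c·x = 0.5489 hit at Δt = 1.3084 (t = 3.7087), x⁻ = (-0.5489) → reset → x⁺ = (-0.2305), jump to mode 1
Mode 1: flow for 0.6049 to horizon, guard not reached → x = (0.8810)

1 1.3075 3->1
2 2.4003 1->0
3 3.7087 0->1
final: 1 0.8810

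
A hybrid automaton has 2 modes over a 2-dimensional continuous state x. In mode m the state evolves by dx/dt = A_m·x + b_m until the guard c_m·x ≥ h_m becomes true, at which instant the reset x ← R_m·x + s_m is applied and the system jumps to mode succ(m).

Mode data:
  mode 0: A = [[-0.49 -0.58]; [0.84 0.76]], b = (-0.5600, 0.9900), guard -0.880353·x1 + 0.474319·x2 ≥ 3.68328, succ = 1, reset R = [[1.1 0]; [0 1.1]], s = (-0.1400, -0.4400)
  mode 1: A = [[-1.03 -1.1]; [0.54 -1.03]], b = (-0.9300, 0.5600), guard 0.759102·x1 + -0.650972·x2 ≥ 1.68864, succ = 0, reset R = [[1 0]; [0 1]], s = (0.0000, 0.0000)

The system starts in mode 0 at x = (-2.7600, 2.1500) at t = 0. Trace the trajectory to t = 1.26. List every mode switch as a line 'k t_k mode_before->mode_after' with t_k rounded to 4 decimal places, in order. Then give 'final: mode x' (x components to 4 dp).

1 0.4522 0->1
final: 1 -2.5447 0.3223

Mode 0: guard c·x = 3.6833 hit at Δt = 0.4522 (t = 0.4522), x⁻ = (-2.9599, 2.2717) → reset → x⁺ = (-3.3959, 2.0589), jump to mode 1
Mode 1: flow for 0.8078 to horizon, guard not reached → x = (-2.5447, 0.3223)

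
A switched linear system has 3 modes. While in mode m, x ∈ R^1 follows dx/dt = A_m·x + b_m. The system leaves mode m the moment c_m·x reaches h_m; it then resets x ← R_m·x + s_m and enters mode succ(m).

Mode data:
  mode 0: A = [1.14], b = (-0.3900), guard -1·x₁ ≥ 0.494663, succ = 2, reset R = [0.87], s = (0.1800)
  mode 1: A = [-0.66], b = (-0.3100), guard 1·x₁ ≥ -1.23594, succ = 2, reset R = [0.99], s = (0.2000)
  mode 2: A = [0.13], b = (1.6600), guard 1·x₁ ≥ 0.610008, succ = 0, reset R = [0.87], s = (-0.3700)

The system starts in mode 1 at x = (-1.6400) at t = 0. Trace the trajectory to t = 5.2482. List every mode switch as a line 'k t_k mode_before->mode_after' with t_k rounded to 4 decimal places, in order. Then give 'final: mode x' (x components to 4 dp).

1 0.6417 1->2
2 1.6434 2->0
3 2.9845 0->2
4 3.4958 2->0
5 4.8369 0->2
final: 2 0.4373

Mode 1: guard c·x = -1.2359 hit at Δt = 0.6417 (t = 0.6417), x⁻ = (-1.2359) → reset → x⁺ = (-1.0236), jump to mode 2
Mode 2: guard c·x = 0.6100 hit at Δt = 1.0017 (t = 1.6434), x⁻ = (0.6100) → reset → x⁺ = (0.1607), jump to mode 0
Mode 0: guard c·x = 0.4947 hit at Δt = 1.3411 (t = 2.9845), x⁻ = (-0.4947) → reset → x⁺ = (-0.2504), jump to mode 2
Mode 2: guard c·x = 0.6100 hit at Δt = 0.5113 (t = 3.4958), x⁻ = (0.6100) → reset → x⁺ = (0.1607), jump to mode 0
Mode 0: guard c·x = 0.4947 hit at Δt = 1.3411 (t = 4.8369), x⁻ = (-0.4947) → reset → x⁺ = (-0.2504), jump to mode 2
Mode 2: flow for 0.4113 to horizon, guard not reached → x = (0.4373)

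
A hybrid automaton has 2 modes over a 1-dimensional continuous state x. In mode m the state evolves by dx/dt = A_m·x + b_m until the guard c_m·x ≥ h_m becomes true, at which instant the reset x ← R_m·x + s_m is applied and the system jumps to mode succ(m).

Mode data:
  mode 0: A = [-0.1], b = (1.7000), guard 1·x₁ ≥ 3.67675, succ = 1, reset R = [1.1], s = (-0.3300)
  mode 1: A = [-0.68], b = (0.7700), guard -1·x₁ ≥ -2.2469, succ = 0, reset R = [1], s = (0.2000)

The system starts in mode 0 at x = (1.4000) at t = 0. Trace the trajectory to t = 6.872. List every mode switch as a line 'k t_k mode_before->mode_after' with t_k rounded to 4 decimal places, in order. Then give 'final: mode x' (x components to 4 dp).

Mode 0: guard c·x = 3.6768 hit at Δt = 1.5776 (t = 1.5776), x⁻ = (3.6767) → reset → x⁺ = (3.7144), jump to mode 1
Mode 1: guard c·x = -2.2469 hit at Δt = 1.2355 (t = 2.8131), x⁻ = (2.2469) → reset → x⁺ = (2.4469), jump to mode 0
Mode 0: guard c·x = 3.6768 hit at Δt = 0.8829 (t = 3.6960), x⁻ = (3.6767) → reset → x⁺ = (3.7144), jump to mode 1
Mode 1: guard c·x = -2.2469 hit at Δt = 1.2355 (t = 4.9315), x⁻ = (2.2469) → reset → x⁺ = (2.4469), jump to mode 0
Mode 0: guard c·x = 3.6768 hit at Δt = 0.8829 (t = 5.8145), x⁻ = (3.6767) → reset → x⁺ = (3.7144), jump to mode 1
Mode 1: flow for 1.0575 to horizon, guard not reached → x = (2.3903)

1 1.5776 0->1
2 2.8131 1->0
3 3.6960 0->1
4 4.9315 1->0
5 5.8145 0->1
final: 1 2.3903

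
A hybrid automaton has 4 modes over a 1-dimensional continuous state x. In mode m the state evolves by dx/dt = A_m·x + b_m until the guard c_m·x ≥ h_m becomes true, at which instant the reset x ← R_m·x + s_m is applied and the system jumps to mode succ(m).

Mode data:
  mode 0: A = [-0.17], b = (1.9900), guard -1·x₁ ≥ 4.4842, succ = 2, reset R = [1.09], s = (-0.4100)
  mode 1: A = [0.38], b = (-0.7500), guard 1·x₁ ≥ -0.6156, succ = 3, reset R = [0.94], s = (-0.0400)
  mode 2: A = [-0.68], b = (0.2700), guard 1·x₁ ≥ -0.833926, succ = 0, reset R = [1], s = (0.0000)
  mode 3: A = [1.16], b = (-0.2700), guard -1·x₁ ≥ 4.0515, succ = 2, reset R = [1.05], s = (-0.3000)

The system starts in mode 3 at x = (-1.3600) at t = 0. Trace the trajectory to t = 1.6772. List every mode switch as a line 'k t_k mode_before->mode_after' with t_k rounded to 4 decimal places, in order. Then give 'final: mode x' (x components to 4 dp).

1 0.8530 3->2
final: 2 -2.4298

Mode 3: guard c·x = 4.0515 hit at Δt = 0.8530 (t = 0.8530), x⁻ = (-4.0515) → reset → x⁺ = (-4.5541), jump to mode 2
Mode 2: flow for 0.8242 to horizon, guard not reached → x = (-2.4298)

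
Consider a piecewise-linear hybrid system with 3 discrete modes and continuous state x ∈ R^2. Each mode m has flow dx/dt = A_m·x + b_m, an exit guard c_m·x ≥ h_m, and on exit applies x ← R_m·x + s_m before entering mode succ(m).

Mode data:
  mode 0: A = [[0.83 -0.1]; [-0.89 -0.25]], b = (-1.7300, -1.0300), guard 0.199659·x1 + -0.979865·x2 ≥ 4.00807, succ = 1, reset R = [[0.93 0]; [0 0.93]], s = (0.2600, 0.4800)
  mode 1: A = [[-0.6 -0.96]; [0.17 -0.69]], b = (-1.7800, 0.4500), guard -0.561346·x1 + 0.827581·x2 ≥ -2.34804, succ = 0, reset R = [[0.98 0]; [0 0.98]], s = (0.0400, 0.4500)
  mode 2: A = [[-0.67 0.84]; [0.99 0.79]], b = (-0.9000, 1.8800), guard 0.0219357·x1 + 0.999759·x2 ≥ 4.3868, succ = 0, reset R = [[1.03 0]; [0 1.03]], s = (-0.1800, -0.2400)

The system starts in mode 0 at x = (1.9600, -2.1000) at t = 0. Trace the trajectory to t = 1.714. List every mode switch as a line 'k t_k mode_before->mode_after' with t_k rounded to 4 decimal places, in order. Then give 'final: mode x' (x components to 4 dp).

1 0.7348 0->1
2 1.2836 1->0
final: 0 1.7289 -2.0905

Mode 0: guard c·x = 4.0081 hit at Δt = 0.7348 (t = 0.7348), x⁻ = (2.1403, -3.6543) → reset → x⁺ = (2.2504, -2.9185), jump to mode 1
Mode 1: guard c·x = -2.3480 hit at Δt = 0.5488 (t = 1.2836), x⁻ = (1.7731, -1.6345) → reset → x⁺ = (1.7776, -1.1519), jump to mode 0
Mode 0: flow for 0.4304 to horizon, guard not reached → x = (1.7289, -2.0905)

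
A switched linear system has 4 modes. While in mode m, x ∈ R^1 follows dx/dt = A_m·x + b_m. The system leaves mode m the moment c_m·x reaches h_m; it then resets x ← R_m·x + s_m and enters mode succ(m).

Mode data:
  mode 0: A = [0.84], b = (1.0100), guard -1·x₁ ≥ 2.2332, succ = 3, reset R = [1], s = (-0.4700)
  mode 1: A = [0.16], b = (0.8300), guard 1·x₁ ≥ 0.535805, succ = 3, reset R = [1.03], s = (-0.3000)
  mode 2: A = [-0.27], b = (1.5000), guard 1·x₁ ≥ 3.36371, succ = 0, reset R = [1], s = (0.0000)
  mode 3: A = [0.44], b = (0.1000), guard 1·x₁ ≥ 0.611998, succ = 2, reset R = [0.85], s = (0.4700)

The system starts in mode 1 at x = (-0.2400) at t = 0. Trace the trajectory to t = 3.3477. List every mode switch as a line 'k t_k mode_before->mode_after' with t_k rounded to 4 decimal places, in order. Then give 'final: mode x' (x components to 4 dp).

1 0.9104 1->3
2 2.1843 3->2
final: 2 2.2209

Mode 1: guard c·x = 0.5358 hit at Δt = 0.9104 (t = 0.9104), x⁻ = (0.5358) → reset → x⁺ = (0.2519), jump to mode 3
Mode 3: guard c·x = 0.6120 hit at Δt = 1.2739 (t = 2.1843), x⁻ = (0.6120) → reset → x⁺ = (0.9902), jump to mode 2
Mode 2: flow for 1.1634 to horizon, guard not reached → x = (2.2209)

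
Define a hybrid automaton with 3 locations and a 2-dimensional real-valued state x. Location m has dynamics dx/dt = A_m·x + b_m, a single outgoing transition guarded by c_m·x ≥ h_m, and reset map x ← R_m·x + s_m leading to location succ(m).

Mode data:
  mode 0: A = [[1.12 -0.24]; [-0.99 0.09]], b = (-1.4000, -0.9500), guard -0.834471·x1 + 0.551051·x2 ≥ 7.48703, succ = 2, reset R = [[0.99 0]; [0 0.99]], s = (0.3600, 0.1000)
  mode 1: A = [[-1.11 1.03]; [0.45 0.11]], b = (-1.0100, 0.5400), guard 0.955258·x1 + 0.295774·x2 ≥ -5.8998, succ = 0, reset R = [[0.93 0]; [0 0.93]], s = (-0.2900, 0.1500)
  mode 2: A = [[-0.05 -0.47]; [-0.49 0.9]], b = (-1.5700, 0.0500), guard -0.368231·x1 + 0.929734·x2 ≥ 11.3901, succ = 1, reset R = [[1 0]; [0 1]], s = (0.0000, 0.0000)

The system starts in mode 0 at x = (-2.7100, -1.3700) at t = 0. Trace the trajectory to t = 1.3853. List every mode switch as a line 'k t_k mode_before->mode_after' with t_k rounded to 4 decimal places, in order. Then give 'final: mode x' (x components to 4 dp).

1 0.7618 0->2
final: 2 -9.3002 6.3383

Mode 0: guard c·x = 7.4870 hit at Δt = 0.7618 (t = 0.7618), x⁻ = (-7.9214, 1.5913) → reset → x⁺ = (-7.4822, 1.6754), jump to mode 2
Mode 2: flow for 0.6235 to horizon, guard not reached → x = (-9.3002, 6.3383)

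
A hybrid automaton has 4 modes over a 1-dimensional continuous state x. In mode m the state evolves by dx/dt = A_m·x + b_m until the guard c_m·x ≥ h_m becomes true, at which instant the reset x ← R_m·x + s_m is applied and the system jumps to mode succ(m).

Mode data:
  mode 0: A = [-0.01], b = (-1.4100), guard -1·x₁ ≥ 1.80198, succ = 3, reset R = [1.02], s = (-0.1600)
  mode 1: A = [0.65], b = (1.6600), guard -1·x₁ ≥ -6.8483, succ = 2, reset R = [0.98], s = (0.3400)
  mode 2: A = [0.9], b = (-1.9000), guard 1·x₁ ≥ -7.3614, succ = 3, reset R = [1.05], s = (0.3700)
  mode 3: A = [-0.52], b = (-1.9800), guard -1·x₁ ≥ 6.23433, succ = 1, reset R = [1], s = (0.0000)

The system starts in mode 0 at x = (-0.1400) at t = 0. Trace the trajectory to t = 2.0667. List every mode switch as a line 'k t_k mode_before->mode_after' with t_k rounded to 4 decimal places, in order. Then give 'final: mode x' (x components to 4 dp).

1 1.1869 0->3
final: 3 -2.6624

Mode 0: guard c·x = 1.8020 hit at Δt = 1.1869 (t = 1.1869), x⁻ = (-1.8020) → reset → x⁺ = (-1.9980), jump to mode 3
Mode 3: flow for 0.8798 to horizon, guard not reached → x = (-2.6624)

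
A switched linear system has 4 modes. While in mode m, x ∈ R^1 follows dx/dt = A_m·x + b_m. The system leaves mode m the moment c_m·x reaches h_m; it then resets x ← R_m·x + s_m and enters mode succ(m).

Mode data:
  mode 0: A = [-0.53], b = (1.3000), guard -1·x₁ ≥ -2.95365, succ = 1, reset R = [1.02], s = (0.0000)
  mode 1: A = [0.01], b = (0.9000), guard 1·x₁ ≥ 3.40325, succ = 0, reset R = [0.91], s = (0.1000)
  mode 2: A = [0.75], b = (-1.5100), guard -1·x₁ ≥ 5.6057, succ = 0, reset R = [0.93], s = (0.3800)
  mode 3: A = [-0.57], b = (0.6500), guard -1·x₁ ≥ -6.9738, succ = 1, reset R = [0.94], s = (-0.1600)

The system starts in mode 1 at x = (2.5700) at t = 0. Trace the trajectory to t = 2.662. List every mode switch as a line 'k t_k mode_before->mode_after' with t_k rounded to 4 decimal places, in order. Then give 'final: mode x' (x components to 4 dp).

1 0.8961 1->0
2 1.6432 0->1
3 2.0622 1->0
final: 0 2.9943

Mode 1: guard c·x = 3.4032 hit at Δt = 0.8961 (t = 0.8961), x⁻ = (3.4032) → reset → x⁺ = (3.1970), jump to mode 0
Mode 0: guard c·x = -2.9537 hit at Δt = 0.7471 (t = 1.6432), x⁻ = (2.9537) → reset → x⁺ = (3.0127), jump to mode 1
Mode 1: guard c·x = 3.4032 hit at Δt = 0.4190 (t = 2.0622), x⁻ = (3.4032) → reset → x⁺ = (3.1970), jump to mode 0
Mode 0: flow for 0.5998 to horizon, guard not reached → x = (2.9943)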